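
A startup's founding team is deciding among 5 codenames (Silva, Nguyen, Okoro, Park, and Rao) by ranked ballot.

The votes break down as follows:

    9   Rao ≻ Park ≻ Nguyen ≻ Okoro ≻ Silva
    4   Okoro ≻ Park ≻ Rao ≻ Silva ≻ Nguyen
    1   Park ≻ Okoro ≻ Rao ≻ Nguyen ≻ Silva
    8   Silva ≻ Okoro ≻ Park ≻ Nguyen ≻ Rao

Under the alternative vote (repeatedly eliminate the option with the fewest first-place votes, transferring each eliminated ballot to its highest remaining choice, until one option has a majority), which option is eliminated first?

Nguyen

Round 1: Rao 9, Silva 8, Okoro 4, Park 1, Nguyen 0. Nguyen has the fewest and is eliminated.
Round 2: Rao 9, Silva 8, Okoro 4, Park 1. Park has the fewest and is eliminated.
Round 3: Rao 9, Silva 8, Okoro 5. Okoro has the fewest and is eliminated.
Round 4: Rao 14, Silva 8. Rao has a majority.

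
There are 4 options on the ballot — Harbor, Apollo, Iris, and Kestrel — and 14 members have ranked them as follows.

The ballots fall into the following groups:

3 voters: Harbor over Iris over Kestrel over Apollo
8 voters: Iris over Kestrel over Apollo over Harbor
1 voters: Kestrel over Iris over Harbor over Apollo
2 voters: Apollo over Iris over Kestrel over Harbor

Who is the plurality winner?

First-place vote totals:
  Harbor: 3
  Apollo: 2
  Iris: 8
  Kestrel: 1
Iris has the most first-place votes.

Iris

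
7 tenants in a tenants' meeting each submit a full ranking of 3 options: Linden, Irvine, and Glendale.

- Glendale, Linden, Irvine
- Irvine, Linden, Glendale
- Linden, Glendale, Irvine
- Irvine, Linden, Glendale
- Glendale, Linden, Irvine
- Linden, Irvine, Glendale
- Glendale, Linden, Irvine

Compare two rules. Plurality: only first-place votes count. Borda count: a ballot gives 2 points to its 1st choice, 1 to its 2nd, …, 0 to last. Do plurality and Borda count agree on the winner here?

Plurality first-place counts: Linden 2, Irvine 2, Glendale 3 → Glendale.
Borda totals: Linden 9, Irvine 5, Glendale 7 → Linden.
The two rules disagree: plurality picks Glendale, Borda picks Linden.

No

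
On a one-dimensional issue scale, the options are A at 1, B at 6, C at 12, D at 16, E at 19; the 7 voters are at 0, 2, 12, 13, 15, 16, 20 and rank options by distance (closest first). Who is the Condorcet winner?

C

With single-peaked preferences on a line, the Condorcet winner is the candidate closest to the median voter.
The median voter (position 13) is closest to C at 12.
Check: C vs A — voters closer to C: 5 of 7.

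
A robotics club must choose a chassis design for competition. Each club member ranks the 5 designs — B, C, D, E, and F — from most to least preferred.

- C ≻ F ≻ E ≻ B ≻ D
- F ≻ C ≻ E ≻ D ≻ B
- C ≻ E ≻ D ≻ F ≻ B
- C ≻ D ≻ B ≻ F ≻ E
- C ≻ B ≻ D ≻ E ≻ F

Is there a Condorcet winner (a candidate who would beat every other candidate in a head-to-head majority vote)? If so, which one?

C

Head-to-head results (5 voters total):
B vs C: C wins 5–0.
B vs D: D wins 3–2.
B vs E: E wins 3–2.
B vs F: F wins 3–2.
C vs D: C wins 5–0.
C vs E: C wins 5–0.
C vs F: C wins 4–1.
D vs E: E wins 3–2.
D vs F: D wins 3–2.
E vs F: F wins 3–2.
C beats each rival — B (5–0), D (5–0), E (5–0), F (4–1) — so C is the Condorcet winner.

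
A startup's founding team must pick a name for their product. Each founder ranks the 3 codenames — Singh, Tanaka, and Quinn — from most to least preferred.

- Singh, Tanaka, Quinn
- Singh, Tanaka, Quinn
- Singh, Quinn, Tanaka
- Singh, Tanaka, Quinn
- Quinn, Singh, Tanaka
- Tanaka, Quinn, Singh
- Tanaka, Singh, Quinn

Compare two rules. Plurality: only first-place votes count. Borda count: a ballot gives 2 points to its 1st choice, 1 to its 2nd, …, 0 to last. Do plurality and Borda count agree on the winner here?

Yes

Plurality first-place counts: Singh 4, Tanaka 2, Quinn 1 → Singh.
Borda totals: Singh 10, Tanaka 7, Quinn 4 → Singh.
The two rules agree on Singh.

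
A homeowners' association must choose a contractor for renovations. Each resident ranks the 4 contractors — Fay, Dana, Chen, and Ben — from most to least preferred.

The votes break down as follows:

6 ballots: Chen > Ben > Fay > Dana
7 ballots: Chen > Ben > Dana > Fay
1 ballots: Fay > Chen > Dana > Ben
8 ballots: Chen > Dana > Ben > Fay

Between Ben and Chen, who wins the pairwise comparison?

Ballots ranking Ben above Chen: 0.
Ballots ranking Chen above Ben: 6+7+1+8 = 22.
Chen wins the head-to-head, 22–0.

Chen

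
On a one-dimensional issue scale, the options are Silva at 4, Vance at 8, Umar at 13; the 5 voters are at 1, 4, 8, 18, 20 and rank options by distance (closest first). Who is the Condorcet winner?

Vance

With single-peaked preferences on a line, the Condorcet winner is the candidate closest to the median voter.
The median voter (position 8) is closest to Vance at 8.
Check: Vance vs Umar — voters closer to Vance: 3 of 5.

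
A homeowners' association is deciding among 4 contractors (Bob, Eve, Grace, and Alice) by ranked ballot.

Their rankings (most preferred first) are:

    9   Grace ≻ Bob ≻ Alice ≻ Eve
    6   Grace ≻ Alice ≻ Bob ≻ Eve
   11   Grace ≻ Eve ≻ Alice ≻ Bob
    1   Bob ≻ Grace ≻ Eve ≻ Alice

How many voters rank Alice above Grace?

Ballots ranking Alice above Grace: 0.
Ballots ranking Grace above Alice: 9+6+11+1 = 27.
So 0 of 27 voters prefer Alice to Grace.

0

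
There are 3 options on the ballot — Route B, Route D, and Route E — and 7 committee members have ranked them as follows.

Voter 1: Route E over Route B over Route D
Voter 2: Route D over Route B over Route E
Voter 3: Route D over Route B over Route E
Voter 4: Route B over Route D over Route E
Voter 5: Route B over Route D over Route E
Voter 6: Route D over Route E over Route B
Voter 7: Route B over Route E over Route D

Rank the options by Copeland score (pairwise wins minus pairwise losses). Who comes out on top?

Pairwise results:
  Route B vs Route D: Route B wins 4–3.
  Route B vs Route E: Route B wins 5–2.
  Route D vs Route E: Route D wins 5–2.
Copeland scores (wins − losses):
  Route B: 2 − 0 = 2
  Route D: 1 − 1 = 0
  Route E: 0 − 2 = -2
Route B has the best Copeland score.

Route B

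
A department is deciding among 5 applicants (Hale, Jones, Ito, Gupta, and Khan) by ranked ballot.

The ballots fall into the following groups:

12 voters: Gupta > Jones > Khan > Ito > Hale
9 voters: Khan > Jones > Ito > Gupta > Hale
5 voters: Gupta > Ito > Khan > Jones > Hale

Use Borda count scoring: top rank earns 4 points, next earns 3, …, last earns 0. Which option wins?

Borda scores:
  Hale: 12·0 + 9·0 + 5·0 = 0
  Jones: 12·3 + 9·3 + 5·1 = 68
  Ito: 12·1 + 9·2 + 5·3 = 45
  Gupta: 12·4 + 9·1 + 5·4 = 77
  Khan: 12·2 + 9·4 + 5·2 = 70
Gupta has the highest total.

Gupta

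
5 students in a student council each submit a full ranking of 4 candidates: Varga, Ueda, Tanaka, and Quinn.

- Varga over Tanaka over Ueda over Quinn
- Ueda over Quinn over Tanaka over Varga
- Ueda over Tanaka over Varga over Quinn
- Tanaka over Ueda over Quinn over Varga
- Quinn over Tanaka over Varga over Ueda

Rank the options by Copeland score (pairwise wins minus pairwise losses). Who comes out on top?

Tanaka

Pairwise results:
  Varga vs Ueda: Ueda wins 3–2.
  Varga vs Tanaka: Tanaka wins 4–1.
  Varga vs Quinn: Quinn wins 3–2.
  Ueda vs Tanaka: Tanaka wins 3–2.
  Ueda vs Quinn: Ueda wins 4–1.
  Tanaka vs Quinn: Tanaka wins 3–2.
Copeland scores (wins − losses):
  Varga: 0 − 3 = -3
  Ueda: 2 − 1 = 1
  Tanaka: 3 − 0 = 3
  Quinn: 1 − 2 = -1
Tanaka has the best Copeland score.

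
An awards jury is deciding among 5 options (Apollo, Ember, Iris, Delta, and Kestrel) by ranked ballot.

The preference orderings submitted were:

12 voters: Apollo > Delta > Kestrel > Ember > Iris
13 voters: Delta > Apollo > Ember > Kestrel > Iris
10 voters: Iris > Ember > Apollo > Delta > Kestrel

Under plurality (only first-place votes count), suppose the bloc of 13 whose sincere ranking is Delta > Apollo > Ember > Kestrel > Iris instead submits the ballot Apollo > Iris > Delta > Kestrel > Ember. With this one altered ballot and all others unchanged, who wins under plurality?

First-place totals with the altered ballot: Apollo 25, Ember 0, Iris 10, Delta 0, Kestrel 0.
The switch changes the winner from Delta to Apollo.

Apollo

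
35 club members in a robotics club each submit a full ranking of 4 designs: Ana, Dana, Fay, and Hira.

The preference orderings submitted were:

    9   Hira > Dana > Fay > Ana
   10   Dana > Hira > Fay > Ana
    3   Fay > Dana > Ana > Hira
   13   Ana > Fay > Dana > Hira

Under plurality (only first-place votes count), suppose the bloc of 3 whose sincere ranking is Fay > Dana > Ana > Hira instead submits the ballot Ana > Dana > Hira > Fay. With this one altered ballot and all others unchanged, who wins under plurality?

Ana

First-place totals with the altered ballot: Ana 16, Dana 10, Fay 0, Hira 9.
The winner is unchanged: still Ana.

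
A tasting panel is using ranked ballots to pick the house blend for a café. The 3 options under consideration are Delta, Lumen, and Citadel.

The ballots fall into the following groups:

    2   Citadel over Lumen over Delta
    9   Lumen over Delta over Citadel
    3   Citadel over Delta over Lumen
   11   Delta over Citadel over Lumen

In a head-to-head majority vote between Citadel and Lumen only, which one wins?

Ballots ranking Citadel above Lumen: 2+3+11 = 16.
Ballots ranking Lumen above Citadel: 9.
Citadel wins the head-to-head, 16–9.

Citadel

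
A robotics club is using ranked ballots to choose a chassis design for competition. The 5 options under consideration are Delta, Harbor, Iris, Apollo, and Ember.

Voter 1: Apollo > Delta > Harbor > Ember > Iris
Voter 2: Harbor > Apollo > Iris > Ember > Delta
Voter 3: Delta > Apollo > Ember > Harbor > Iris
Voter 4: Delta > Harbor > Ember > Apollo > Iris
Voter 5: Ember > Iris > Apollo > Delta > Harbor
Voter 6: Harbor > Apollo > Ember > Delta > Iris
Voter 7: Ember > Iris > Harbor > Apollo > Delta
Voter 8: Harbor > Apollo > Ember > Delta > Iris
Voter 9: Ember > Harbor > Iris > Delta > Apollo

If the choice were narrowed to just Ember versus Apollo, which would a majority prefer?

Ballots ranking Ember above Apollo: 4.
Ballots ranking Apollo above Ember: 5.
Apollo wins the head-to-head, 5–4.

Apollo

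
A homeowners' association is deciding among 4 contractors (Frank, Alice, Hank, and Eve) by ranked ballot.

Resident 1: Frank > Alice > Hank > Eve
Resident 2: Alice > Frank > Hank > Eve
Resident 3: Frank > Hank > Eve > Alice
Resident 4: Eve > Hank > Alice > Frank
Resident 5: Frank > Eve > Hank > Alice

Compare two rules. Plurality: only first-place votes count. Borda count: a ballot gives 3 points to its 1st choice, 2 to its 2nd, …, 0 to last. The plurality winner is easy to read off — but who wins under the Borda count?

Frank

Plurality first-place counts: Frank 3, Alice 1, Hank 0, Eve 1 → Frank.
Borda totals: Frank 11, Alice 6, Hank 7, Eve 6 → Frank.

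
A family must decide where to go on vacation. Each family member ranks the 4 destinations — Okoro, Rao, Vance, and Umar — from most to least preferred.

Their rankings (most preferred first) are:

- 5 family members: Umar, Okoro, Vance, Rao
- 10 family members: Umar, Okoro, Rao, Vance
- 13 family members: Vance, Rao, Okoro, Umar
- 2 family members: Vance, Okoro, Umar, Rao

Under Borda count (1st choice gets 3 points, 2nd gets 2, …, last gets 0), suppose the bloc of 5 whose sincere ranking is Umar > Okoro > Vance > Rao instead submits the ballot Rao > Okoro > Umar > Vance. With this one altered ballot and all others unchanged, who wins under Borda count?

Borda totals with the altered ballot: Okoro 47, Rao 51, Vance 45, Umar 37.
The switch changes the winner from Vance to Rao.

Rao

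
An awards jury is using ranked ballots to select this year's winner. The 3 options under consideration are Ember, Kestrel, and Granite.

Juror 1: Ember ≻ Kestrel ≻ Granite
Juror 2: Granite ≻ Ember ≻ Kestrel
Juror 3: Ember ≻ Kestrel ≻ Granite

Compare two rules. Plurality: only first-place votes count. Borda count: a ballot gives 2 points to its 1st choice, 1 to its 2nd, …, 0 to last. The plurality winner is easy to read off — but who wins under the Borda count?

Plurality first-place counts: Ember 2, Kestrel 0, Granite 1 → Ember.
Borda totals: Ember 5, Kestrel 2, Granite 2 → Ember.

Ember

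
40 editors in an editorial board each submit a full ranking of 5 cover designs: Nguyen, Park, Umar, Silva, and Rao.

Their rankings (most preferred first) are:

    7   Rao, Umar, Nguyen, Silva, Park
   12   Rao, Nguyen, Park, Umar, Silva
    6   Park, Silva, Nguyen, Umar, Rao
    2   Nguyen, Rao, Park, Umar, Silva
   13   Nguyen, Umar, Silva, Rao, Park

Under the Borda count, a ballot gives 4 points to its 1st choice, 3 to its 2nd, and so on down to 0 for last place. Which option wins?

Nguyen

Borda scores:
  Nguyen: 7·2 + 12·3 + 6·2 + 2·4 + 13·4 = 122
  Park: 7·0 + 12·2 + 6·4 + 2·2 + 13·0 = 52
  Umar: 7·3 + 12·1 + 6·1 + 2·1 + 13·3 = 80
  Silva: 7·1 + 12·0 + 6·3 + 2·0 + 13·2 = 51
  Rao: 7·4 + 12·4 + 6·0 + 2·3 + 13·1 = 95
Nguyen has the highest total.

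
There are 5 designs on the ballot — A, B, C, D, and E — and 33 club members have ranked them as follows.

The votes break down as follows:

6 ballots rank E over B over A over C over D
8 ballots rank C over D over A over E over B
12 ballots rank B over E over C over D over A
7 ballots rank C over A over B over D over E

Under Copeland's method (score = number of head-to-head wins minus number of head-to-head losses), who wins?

B

Pairwise results:
  A vs B: B wins 18–15.
  A vs C: C wins 27–6.
  A vs D: D wins 20–13.
  A vs E: E wins 18–15.
  B vs C: B wins 18–15.
  B vs D: B wins 25–8.
  B vs E: B wins 19–14.
  C vs D: C wins 33–0.
  C vs E: E wins 18–15.
  D vs E: E wins 18–15.
Copeland scores (wins − losses):
  A: 0 − 4 = -4
  B: 4 − 0 = 4
  C: 2 − 2 = 0
  D: 1 − 3 = -2
  E: 3 − 1 = 2
B has the best Copeland score.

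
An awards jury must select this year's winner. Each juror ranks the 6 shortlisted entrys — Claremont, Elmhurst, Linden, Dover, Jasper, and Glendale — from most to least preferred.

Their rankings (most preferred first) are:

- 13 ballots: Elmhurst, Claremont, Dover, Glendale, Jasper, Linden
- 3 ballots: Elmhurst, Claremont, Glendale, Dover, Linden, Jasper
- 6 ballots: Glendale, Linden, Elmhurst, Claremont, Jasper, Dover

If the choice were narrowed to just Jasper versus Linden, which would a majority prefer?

Ballots ranking Jasper above Linden: 13.
Ballots ranking Linden above Jasper: 3+6 = 9.
Jasper wins the head-to-head, 13–9.

Jasper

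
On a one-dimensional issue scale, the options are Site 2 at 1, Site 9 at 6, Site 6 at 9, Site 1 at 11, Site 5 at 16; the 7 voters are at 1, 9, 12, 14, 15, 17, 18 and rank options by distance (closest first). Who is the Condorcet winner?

Site 5

With single-peaked preferences on a line, the Condorcet winner is the candidate closest to the median voter.
The median voter (position 14) is closest to Site 5 at 16.
Check: Site 5 vs Site 2 — voters closer to Site 5: 6 of 7.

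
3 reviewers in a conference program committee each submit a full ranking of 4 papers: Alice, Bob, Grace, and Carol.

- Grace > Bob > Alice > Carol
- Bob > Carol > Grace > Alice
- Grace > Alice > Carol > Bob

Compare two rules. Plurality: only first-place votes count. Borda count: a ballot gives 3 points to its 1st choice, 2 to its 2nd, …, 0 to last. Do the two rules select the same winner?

Plurality first-place counts: Alice 0, Bob 1, Grace 2, Carol 0 → Grace.
Borda totals: Alice 3, Bob 5, Grace 7, Carol 3 → Grace.
The two rules agree on Grace.

Yes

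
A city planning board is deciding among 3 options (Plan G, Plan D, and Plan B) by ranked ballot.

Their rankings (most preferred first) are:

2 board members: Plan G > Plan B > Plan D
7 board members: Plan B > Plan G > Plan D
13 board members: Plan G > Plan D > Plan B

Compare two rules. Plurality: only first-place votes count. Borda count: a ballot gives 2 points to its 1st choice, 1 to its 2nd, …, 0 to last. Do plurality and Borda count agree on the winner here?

Yes

Plurality first-place counts: Plan G 15, Plan D 0, Plan B 7 → Plan G.
Borda totals: Plan G 37, Plan D 13, Plan B 16 → Plan G.
The two rules agree on Plan G.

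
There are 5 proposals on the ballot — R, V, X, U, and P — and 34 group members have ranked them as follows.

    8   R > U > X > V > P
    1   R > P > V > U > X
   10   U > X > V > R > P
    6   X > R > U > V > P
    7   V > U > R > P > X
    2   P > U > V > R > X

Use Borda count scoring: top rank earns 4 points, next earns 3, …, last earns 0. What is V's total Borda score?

68

Borda scores:
  R: 8·4 + 4 + 10·1 + 6·3 + 7·2 + 2·1 = 80
  V: 8·1 + 2 + 10·2 + 6·1 + 7·4 + 2·2 = 68
  X: 8·2 + 0 + 10·3 + 6·4 + 7·0 + 2·0 = 70
  U: 8·3 + 1 + 10·4 + 6·2 + 7·3 + 2·3 = 104
  P: 8·0 + 3 + 10·0 + 6·0 + 7·1 + 2·4 = 18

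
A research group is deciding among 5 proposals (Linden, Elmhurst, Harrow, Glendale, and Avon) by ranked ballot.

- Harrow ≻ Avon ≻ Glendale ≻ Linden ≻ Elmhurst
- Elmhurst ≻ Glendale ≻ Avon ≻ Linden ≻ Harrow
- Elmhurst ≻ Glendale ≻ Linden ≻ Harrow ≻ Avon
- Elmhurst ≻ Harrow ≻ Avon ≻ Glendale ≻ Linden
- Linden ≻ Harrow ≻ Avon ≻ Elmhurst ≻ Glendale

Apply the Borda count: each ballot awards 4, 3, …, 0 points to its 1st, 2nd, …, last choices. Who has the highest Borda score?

Elmhurst

Borda scores:
  Linden: 1 + 1 + 2 + 0 + 4 = 8
  Elmhurst: 0 + 4 + 4 + 4 + 1 = 13
  Harrow: 4 + 0 + 1 + 3 + 3 = 11
  Glendale: 2 + 3 + 3 + 1 + 0 = 9
  Avon: 3 + 2 + 0 + 2 + 2 = 9
Elmhurst has the highest total.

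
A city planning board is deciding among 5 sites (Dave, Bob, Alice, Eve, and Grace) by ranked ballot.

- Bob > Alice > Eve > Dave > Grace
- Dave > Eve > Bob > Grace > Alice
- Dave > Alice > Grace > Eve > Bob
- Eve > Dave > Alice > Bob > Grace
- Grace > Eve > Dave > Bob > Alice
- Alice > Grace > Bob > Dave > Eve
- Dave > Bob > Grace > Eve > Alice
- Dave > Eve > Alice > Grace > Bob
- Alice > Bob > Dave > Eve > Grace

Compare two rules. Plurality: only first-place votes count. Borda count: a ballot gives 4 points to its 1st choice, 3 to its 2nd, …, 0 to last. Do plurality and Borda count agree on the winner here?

Plurality first-place counts: Dave 4, Bob 1, Alice 2, Eve 1, Grace 1 → Dave.
Borda totals: Dave 25, Bob 16, Alice 18, Eve 18, Grace 13 → Dave.
The two rules agree on Dave.

Yes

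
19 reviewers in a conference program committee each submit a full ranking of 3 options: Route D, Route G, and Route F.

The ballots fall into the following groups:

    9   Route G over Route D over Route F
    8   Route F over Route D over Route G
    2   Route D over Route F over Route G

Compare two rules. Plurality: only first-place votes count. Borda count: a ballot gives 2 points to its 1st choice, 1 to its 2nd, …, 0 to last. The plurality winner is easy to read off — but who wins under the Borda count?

Route D

Plurality first-place counts: Route D 2, Route G 9, Route F 8 → Route G.
Borda totals: Route D 21, Route G 18, Route F 18 → Route D.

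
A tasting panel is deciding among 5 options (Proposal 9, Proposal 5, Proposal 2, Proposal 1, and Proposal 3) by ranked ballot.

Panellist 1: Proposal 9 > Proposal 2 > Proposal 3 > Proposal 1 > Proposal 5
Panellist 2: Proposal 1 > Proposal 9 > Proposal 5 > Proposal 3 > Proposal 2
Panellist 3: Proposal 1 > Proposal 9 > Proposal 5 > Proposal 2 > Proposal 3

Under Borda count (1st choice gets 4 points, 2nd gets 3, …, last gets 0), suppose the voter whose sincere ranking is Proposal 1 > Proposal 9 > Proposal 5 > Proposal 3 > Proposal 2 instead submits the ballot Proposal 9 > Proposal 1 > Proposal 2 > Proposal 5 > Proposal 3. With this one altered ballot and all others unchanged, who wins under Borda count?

Borda totals with the altered ballot: Proposal 9 11, Proposal 5 3, Proposal 2 6, Proposal 1 8, Proposal 3 2.
The winner is unchanged: still Proposal 9.

Proposal 9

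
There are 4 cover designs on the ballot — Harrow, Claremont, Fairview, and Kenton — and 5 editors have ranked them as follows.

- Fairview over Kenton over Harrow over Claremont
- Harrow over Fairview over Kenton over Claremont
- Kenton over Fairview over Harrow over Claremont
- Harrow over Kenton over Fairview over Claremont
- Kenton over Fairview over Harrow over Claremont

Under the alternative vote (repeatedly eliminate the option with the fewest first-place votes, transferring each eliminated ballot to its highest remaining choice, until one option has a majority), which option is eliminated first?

Claremont

Round 1: Harrow 2, Kenton 2, Fairview 1, Claremont 0. Claremont has the fewest and is eliminated.
Round 2: Harrow 2, Kenton 2, Fairview 1. Fairview has the fewest and is eliminated.
Round 3: Kenton 3, Harrow 2. Kenton has a majority.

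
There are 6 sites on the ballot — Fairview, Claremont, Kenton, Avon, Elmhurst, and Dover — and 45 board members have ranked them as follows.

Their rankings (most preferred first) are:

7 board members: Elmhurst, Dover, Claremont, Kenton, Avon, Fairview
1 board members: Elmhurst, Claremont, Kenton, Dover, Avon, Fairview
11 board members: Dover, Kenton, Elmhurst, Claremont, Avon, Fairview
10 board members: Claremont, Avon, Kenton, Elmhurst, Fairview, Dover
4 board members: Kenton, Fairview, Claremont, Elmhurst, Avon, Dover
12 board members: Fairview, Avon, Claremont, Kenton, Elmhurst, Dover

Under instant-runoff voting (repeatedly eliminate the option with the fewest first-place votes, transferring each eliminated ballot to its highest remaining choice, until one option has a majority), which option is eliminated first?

Round 1: Fairview 12, Dover 11, Claremont 10, Elmhurst 8, Kenton 4, Avon 0. Avon has the fewest and is eliminated.
Round 2: Fairview 12, Dover 11, Claremont 10, Elmhurst 8, Kenton 4. Kenton has the fewest and is eliminated.
Round 3: Fairview 16, Dover 11, Claremont 10, Elmhurst 8. Elmhurst has the fewest and is eliminated.
Round 4: Dover 18, Fairview 16, Claremont 11. Claremont has the fewest and is eliminated.
Round 5: Fairview 26, Dover 19. Fairview has a majority.

Avon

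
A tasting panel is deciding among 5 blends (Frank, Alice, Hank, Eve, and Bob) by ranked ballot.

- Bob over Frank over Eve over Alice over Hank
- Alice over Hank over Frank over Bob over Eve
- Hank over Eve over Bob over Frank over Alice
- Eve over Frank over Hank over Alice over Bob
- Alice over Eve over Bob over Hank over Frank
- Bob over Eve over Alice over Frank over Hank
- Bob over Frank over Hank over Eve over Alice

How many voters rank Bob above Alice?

Ballots ranking Bob above Alice: 4.
Ballots ranking Alice above Bob: 3.
So 4 of 7 voters prefer Bob to Alice.

4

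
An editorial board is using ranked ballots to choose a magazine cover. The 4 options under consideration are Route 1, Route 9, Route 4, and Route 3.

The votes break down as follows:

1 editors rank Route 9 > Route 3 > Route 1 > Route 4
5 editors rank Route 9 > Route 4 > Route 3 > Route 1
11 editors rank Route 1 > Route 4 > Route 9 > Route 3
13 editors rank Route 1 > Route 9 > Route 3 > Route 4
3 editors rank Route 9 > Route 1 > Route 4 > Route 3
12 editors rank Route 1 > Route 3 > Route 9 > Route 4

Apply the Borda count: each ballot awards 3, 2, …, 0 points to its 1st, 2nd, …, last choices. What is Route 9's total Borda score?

Borda scores:
  Route 1: 1 + 5·0 + 11·3 + 13·3 + 3·2 + 12·3 = 115
  Route 9: 3 + 5·3 + 11·1 + 13·2 + 3·3 + 12·1 = 76
  Route 4: 0 + 5·2 + 11·2 + 13·0 + 3·1 + 12·0 = 35
  Route 3: 2 + 5·1 + 11·0 + 13·1 + 3·0 + 12·2 = 44

76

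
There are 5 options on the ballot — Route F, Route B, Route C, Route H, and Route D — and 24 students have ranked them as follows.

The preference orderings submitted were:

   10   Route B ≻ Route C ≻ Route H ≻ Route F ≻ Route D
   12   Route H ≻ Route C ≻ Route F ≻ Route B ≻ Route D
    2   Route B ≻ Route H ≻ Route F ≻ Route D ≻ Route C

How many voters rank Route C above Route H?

Ballots ranking Route C above Route H: 10.
Ballots ranking Route H above Route C: 12+2 = 14.
So 10 of 24 voters prefer Route C to Route H.

10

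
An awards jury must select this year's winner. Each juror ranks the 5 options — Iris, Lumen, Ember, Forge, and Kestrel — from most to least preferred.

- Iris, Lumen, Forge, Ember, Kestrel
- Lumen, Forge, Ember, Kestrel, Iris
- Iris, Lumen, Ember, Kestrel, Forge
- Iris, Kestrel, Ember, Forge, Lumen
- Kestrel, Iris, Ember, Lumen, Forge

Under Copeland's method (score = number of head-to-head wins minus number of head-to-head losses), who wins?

Iris

Pairwise results:
  Iris vs Lumen: Iris wins 4–1.
  Iris vs Ember: Iris wins 4–1.
  Iris vs Forge: Iris wins 4–1.
  Iris vs Kestrel: Iris wins 3–2.
  Lumen vs Ember: Lumen wins 3–2.
  Lumen vs Forge: Lumen wins 4–1.
  Lumen vs Kestrel: Lumen wins 3–2.
  Ember vs Forge: Ember wins 3–2.
  Ember vs Kestrel: Ember wins 3–2.
  Forge vs Kestrel: Kestrel wins 3–2.
Copeland scores (wins − losses):
  Iris: 4 − 0 = 4
  Lumen: 3 − 1 = 2
  Ember: 2 − 2 = 0
  Forge: 0 − 4 = -4
  Kestrel: 1 − 3 = -2
Iris has the best Copeland score.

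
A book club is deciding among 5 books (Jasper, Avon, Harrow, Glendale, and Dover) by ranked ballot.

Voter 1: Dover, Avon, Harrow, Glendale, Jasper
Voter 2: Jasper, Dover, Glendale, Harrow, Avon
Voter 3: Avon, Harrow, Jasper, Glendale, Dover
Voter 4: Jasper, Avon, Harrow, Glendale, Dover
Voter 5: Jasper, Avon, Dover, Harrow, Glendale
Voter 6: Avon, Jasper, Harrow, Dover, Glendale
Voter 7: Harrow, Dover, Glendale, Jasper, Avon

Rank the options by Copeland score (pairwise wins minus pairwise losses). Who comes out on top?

Jasper

Pairwise results:
  Jasper vs Avon: Jasper wins 4–3.
  Jasper vs Harrow: Jasper wins 4–3.
  Jasper vs Glendale: Jasper wins 5–2.
  Jasper vs Dover: Jasper wins 5–2.
  Avon vs Harrow: Avon wins 5–2.
  Avon vs Glendale: Avon wins 5–2.
  Avon vs Dover: Avon wins 4–3.
  Harrow vs Glendale: Harrow wins 6–1.
  Harrow vs Dover: Harrow wins 4–3.
  Glendale vs Dover: Dover wins 5–2.
Copeland scores (wins − losses):
  Jasper: 4 − 0 = 4
  Avon: 3 − 1 = 2
  Harrow: 2 − 2 = 0
  Glendale: 0 − 4 = -4
  Dover: 1 − 3 = -2
Jasper has the best Copeland score.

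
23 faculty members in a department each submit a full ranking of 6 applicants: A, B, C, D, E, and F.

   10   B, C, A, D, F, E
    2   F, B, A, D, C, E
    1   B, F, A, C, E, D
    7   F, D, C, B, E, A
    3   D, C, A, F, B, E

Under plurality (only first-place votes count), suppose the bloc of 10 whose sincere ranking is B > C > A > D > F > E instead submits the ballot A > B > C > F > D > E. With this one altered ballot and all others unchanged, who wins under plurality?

First-place totals with the altered ballot: A 10, B 1, C 0, D 3, E 0, F 9.
The switch changes the winner from B to A.

A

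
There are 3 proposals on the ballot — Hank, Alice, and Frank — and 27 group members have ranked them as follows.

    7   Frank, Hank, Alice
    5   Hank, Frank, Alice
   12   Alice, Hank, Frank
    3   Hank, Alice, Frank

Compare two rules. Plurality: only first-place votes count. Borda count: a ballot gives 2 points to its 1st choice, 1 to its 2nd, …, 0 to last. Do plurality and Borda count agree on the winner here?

No

Plurality first-place counts: Hank 8, Alice 12, Frank 7 → Alice.
Borda totals: Hank 35, Alice 27, Frank 19 → Hank.
The two rules disagree: plurality picks Alice, Borda picks Hank.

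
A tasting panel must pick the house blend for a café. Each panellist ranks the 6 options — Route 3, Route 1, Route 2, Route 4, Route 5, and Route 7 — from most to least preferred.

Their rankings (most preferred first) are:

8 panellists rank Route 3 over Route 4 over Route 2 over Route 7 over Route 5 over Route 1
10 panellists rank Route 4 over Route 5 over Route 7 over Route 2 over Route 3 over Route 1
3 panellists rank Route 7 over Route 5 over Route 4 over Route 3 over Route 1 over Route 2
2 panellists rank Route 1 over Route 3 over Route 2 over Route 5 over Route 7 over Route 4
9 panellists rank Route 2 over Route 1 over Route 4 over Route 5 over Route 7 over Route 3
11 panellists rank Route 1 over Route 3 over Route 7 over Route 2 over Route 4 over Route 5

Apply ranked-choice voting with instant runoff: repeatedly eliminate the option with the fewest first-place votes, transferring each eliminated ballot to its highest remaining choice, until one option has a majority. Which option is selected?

Route 1

Round 1: Route 1 13, Route 4 10, Route 2 9, Route 3 8, Route 7 3, Route 5 0. Route 5 has the fewest and is eliminated.
Round 2: Route 1 13, Route 4 10, Route 2 9, Route 3 8, Route 7 3. Route 7 has the fewest and is eliminated.
Round 3: Route 1 13, Route 4 13, Route 2 9, Route 3 8. Route 3 has the fewest and is eliminated.
Round 4: Route 4 21, Route 1 13, Route 2 9. Route 2 has the fewest and is eliminated.
Round 5: Route 1 22, Route 4 21. Route 1 has a majority.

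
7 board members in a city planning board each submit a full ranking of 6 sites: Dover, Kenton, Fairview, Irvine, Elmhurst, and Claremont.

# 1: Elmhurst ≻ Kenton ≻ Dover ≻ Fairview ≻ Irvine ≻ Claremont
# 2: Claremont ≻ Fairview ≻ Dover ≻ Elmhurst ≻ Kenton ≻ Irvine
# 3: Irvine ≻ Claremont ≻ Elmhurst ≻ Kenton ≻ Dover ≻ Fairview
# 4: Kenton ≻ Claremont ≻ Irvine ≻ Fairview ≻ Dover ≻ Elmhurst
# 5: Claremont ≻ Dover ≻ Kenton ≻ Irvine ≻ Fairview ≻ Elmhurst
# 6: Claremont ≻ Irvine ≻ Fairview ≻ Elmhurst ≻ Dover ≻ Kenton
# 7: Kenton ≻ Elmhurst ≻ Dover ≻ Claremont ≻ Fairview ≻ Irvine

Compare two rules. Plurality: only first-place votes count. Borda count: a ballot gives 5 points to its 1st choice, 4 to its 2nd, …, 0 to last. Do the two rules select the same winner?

Yes

Plurality first-place counts: Dover 0, Kenton 2, Fairview 0, Irvine 1, Elmhurst 1, Claremont 3 → Claremont.
Borda totals: Dover 16, Kenton 20, Fairview 13, Irvine 15, Elmhurst 16, Claremont 25 → Claremont.
The two rules agree on Claremont.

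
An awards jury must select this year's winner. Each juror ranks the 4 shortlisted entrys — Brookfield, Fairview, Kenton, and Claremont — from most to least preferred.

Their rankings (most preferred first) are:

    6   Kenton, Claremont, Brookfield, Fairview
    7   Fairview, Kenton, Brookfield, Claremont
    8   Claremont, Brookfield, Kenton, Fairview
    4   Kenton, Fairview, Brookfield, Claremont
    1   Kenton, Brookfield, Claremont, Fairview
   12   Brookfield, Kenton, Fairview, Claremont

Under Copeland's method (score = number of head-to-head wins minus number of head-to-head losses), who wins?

Brookfield

Pairwise results:
  Brookfield vs Fairview: Brookfield wins 27–11.
  Brookfield vs Kenton: Brookfield wins 20–18.
  Brookfield vs Claremont: Brookfield wins 24–14.
  Fairview vs Kenton: Kenton wins 31–7.
  Fairview vs Claremont: Fairview wins 23–15.
  Kenton vs Claremont: Kenton wins 30–8.
Copeland scores (wins − losses):
  Brookfield: 3 − 0 = 3
  Fairview: 1 − 2 = -1
  Kenton: 2 − 1 = 1
  Claremont: 0 − 3 = -3
Brookfield has the best Copeland score.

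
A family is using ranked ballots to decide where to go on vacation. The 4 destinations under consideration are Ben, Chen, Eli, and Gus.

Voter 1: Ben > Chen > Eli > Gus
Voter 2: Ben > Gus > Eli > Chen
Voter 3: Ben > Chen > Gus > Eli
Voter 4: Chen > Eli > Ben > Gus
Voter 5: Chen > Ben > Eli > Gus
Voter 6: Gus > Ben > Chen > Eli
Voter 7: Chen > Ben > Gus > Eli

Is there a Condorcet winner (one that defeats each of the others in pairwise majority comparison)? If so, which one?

Head-to-head results (7 voters total):
Ben vs Chen: Ben wins 4–3.
Ben vs Eli: Ben wins 6–1.
Ben vs Gus: Ben wins 6–1.
Chen vs Eli: Chen wins 6–1.
Chen vs Gus: Chen wins 5–2.
Eli vs Gus: Gus wins 4–3.
Ben beats each rival — Chen (4–3), Eli (6–1), Gus (6–1) — so Ben is the Condorcet winner.

Ben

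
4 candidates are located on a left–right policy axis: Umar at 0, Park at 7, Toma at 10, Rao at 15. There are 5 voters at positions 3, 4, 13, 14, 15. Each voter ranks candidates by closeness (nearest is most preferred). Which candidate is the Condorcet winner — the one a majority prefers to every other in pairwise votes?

Rao

With single-peaked preferences on a line, the Condorcet winner is the candidate closest to the median voter.
The median voter (position 13) is closest to Rao at 15.
Check: Rao vs Umar — voters closer to Rao: 3 of 5.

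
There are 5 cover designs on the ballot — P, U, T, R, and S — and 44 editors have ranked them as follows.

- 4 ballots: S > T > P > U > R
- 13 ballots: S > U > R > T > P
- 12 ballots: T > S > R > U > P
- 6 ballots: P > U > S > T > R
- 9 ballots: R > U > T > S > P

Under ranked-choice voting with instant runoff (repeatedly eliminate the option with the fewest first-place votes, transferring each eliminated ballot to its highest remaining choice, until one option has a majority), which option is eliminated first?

U

Round 1: S 17, T 12, R 9, P 6, U 0. U has the fewest and is eliminated.
Round 2: S 17, T 12, R 9, P 6. P has the fewest and is eliminated.
Round 3: S 23, T 12, R 9. S has a majority.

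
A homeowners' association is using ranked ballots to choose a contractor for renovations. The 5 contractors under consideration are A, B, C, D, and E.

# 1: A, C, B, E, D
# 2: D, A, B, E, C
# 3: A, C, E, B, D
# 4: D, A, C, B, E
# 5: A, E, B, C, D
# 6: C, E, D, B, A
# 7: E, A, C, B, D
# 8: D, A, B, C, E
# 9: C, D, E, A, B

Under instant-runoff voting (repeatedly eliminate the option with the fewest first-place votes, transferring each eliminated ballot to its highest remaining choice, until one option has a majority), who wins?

Round 1: A 3, D 3, C 2, E 1, B 0. B has the fewest and is eliminated.
Round 2: A 3, D 3, C 2, E 1. E has the fewest and is eliminated.
Round 3: A 4, D 3, C 2. C has the fewest and is eliminated.
Round 4: D 5, A 4. D has a majority.

D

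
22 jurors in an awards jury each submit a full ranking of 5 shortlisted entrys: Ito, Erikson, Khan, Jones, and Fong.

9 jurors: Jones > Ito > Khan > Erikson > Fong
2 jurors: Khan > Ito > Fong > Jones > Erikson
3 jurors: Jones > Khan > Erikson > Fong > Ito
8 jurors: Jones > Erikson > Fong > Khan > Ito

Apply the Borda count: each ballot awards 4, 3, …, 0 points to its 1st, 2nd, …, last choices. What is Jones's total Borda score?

Borda scores:
  Ito: 9·3 + 2·3 + 3·0 + 8·0 = 33
  Erikson: 9·1 + 2·0 + 3·2 + 8·3 = 39
  Khan: 9·2 + 2·4 + 3·3 + 8·1 = 43
  Jones: 9·4 + 2·1 + 3·4 + 8·4 = 82
  Fong: 9·0 + 2·2 + 3·1 + 8·2 = 23

82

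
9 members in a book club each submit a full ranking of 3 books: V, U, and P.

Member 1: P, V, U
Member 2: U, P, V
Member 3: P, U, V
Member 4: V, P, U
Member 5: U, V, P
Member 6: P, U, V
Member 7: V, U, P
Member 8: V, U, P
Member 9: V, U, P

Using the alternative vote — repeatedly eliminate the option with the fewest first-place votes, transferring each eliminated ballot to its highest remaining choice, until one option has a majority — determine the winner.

V

Round 1: V 4, P 3, U 2. U has the fewest and is eliminated.
Round 2: V 5, P 4. V has a majority.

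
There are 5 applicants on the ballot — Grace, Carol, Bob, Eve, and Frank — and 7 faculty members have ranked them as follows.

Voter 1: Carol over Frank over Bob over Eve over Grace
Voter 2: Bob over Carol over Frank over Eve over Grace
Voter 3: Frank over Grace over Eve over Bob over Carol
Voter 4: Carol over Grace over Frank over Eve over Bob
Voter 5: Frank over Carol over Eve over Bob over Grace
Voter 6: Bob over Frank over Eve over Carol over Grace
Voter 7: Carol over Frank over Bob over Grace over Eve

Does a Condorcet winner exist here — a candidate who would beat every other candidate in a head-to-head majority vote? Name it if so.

Carol

Head-to-head results (7 voters total):
Grace vs Carol: Carol wins 6–1.
Grace vs Bob: Bob wins 5–2.
Grace vs Eve: Eve wins 4–3.
Grace vs Frank: Frank wins 6–1.
Carol vs Bob: Carol wins 4–3.
Carol vs Eve: Carol wins 5–2.
Carol vs Frank: Carol wins 4–3.
Bob vs Eve: Bob wins 4–3.
Bob vs Frank: Frank wins 5–2.
Eve vs Frank: Frank wins 7–0.
Carol beats each rival — Grace (6–1), Bob (4–3), Eve (5–2), Frank (4–3) — so Carol is the Condorcet winner.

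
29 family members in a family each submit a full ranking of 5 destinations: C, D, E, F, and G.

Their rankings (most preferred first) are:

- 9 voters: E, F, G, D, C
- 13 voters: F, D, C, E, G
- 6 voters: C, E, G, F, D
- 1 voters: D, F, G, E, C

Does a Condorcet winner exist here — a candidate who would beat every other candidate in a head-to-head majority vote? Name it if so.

Head-to-head results (29 voters total):
C vs D: D wins 23–6.
C vs E: C wins 19–10.
C vs F: F wins 23–6.
C vs G: C wins 19–10.
D vs E: E wins 15–14.
D vs F: F wins 28–1.
D vs G: G wins 15–14.
E vs F: E wins 15–14.
E vs G: E wins 28–1.
F vs G: F wins 23–6.
No candidate beats all others: C beats E beats D beats C, a majority cycle.

There is no Condorcet winner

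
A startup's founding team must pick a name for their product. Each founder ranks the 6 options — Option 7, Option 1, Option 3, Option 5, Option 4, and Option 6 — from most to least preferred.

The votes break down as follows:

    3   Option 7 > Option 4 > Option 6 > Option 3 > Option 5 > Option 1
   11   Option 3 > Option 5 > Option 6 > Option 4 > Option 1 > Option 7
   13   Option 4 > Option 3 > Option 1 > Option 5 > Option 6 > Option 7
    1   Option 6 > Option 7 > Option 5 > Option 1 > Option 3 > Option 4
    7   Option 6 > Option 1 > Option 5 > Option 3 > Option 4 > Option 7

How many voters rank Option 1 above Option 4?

Ballots ranking Option 1 above Option 4: 1+7 = 8.
Ballots ranking Option 4 above Option 1: 3+11+13 = 27.
So 8 of 35 voters prefer Option 1 to Option 4.

8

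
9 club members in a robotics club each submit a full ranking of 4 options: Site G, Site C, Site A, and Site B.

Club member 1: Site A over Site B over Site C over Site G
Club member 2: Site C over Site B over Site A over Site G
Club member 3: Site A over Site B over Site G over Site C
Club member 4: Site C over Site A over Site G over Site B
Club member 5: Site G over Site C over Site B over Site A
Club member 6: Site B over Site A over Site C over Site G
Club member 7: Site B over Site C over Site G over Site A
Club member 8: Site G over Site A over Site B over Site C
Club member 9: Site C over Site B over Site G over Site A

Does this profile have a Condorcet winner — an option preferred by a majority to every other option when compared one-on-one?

Head-to-head results (9 voters total):
Site G vs Site C: Site C wins 6–3.
Site G vs Site A: Site A wins 5–4.
Site G vs Site B: Site B wins 6–3.
Site C vs Site A: Site C wins 5–4.
Site C vs Site B: Site B wins 5–4.
Site A vs Site B: Site B wins 5–4.
Site B beats each rival — Site G (6–3), Site C (5–4), Site A (5–4) — so Site B is the Condorcet winner.

Yes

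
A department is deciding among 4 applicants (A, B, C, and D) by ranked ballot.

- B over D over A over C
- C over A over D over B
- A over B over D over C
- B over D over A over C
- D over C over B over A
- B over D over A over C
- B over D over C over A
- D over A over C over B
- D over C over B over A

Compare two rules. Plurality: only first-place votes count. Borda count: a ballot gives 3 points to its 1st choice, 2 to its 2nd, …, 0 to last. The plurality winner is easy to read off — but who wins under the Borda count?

D

Plurality first-place counts: A 1, B 4, C 1, D 3 → B.
Borda totals: A 10, B 16, C 9, D 19 → D.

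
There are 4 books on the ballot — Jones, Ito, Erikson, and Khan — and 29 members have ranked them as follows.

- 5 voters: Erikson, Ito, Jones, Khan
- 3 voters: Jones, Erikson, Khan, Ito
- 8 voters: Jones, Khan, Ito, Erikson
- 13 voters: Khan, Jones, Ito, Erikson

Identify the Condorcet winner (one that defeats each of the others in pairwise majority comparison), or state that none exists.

Head-to-head results (29 voters total):
Jones vs Ito: Jones wins 24–5.
Jones vs Erikson: Jones wins 24–5.
Jones vs Khan: Jones wins 16–13.
Ito vs Erikson: Ito wins 21–8.
Ito vs Khan: Khan wins 24–5.
Erikson vs Khan: Khan wins 21–8.
Jones beats each rival — Ito (24–5), Erikson (24–5), Khan (16–13) — so Jones is the Condorcet winner.

Jones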